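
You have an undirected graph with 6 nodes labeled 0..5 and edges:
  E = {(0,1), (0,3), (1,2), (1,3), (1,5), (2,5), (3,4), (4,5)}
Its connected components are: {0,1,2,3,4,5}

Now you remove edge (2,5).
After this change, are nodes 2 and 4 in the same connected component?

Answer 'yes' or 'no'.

Initial components: {0,1,2,3,4,5}
Removing edge (2,5): not a bridge — component count unchanged at 1.
New components: {0,1,2,3,4,5}
Are 2 and 4 in the same component? yes

Answer: yes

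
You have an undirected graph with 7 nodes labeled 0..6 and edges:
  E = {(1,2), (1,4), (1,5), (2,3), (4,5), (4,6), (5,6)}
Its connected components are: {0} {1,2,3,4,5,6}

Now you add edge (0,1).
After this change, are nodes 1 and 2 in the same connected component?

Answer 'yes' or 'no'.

Answer: yes

Derivation:
Initial components: {0} {1,2,3,4,5,6}
Adding edge (0,1): merges {0} and {1,2,3,4,5,6}.
New components: {0,1,2,3,4,5,6}
Are 1 and 2 in the same component? yes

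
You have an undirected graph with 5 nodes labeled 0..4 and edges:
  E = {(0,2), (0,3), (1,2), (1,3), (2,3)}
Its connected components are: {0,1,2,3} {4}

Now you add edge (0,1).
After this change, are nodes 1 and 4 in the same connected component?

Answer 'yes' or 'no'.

Initial components: {0,1,2,3} {4}
Adding edge (0,1): both already in same component {0,1,2,3}. No change.
New components: {0,1,2,3} {4}
Are 1 and 4 in the same component? no

Answer: no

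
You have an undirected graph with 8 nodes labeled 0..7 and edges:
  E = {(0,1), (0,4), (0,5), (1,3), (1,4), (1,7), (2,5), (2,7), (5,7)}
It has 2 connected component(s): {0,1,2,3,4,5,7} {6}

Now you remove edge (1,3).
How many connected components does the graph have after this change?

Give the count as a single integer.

Answer: 3

Derivation:
Initial component count: 2
Remove (1,3): it was a bridge. Count increases: 2 -> 3.
  After removal, components: {0,1,2,4,5,7} {3} {6}
New component count: 3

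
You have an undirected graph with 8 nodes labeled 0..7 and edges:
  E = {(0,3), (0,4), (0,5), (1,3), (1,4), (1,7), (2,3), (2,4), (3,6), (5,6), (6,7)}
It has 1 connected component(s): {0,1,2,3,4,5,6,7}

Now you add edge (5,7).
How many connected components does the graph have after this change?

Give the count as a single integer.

Answer: 1

Derivation:
Initial component count: 1
Add (5,7): endpoints already in same component. Count unchanged: 1.
New component count: 1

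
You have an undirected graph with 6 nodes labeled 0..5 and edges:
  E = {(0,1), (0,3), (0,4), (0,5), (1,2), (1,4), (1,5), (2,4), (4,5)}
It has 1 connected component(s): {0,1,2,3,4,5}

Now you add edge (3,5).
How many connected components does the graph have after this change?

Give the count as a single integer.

Initial component count: 1
Add (3,5): endpoints already in same component. Count unchanged: 1.
New component count: 1

Answer: 1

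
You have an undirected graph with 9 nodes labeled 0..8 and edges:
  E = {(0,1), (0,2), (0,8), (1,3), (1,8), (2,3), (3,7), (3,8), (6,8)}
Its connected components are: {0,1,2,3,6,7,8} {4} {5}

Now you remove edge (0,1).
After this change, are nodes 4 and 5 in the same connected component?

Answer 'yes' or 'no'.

Answer: no

Derivation:
Initial components: {0,1,2,3,6,7,8} {4} {5}
Removing edge (0,1): not a bridge — component count unchanged at 3.
New components: {0,1,2,3,6,7,8} {4} {5}
Are 4 and 5 in the same component? no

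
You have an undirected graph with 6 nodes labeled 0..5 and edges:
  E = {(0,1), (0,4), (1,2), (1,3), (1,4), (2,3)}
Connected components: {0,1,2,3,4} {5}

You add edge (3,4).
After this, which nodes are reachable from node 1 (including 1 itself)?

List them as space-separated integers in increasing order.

Answer: 0 1 2 3 4

Derivation:
Before: nodes reachable from 1: {0,1,2,3,4}
Adding (3,4): both endpoints already in same component. Reachability from 1 unchanged.
After: nodes reachable from 1: {0,1,2,3,4}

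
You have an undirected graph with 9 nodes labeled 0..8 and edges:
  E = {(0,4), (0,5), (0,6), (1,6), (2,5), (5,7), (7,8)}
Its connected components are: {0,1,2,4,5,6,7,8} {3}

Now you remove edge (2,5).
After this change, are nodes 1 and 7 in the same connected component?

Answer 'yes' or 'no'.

Answer: yes

Derivation:
Initial components: {0,1,2,4,5,6,7,8} {3}
Removing edge (2,5): it was a bridge — component count 2 -> 3.
New components: {0,1,4,5,6,7,8} {2} {3}
Are 1 and 7 in the same component? yes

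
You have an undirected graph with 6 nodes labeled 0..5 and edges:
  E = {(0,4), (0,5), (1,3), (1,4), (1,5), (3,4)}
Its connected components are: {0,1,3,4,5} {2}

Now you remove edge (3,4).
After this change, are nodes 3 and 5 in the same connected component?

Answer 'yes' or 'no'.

Initial components: {0,1,3,4,5} {2}
Removing edge (3,4): not a bridge — component count unchanged at 2.
New components: {0,1,3,4,5} {2}
Are 3 and 5 in the same component? yes

Answer: yes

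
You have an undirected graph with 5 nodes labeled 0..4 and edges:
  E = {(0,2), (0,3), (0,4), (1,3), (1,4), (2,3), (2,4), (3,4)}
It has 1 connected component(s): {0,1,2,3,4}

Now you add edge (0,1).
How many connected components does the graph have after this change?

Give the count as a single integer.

Initial component count: 1
Add (0,1): endpoints already in same component. Count unchanged: 1.
New component count: 1

Answer: 1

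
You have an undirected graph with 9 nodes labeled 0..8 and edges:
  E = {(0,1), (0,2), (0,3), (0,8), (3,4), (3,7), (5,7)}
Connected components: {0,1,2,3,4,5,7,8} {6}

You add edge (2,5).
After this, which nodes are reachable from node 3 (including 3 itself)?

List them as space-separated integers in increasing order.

Before: nodes reachable from 3: {0,1,2,3,4,5,7,8}
Adding (2,5): both endpoints already in same component. Reachability from 3 unchanged.
After: nodes reachable from 3: {0,1,2,3,4,5,7,8}

Answer: 0 1 2 3 4 5 7 8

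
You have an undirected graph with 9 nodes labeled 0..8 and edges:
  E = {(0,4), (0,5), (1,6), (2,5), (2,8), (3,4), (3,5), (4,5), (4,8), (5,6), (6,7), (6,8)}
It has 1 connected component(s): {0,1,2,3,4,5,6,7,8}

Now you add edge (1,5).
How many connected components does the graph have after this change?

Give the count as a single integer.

Initial component count: 1
Add (1,5): endpoints already in same component. Count unchanged: 1.
New component count: 1

Answer: 1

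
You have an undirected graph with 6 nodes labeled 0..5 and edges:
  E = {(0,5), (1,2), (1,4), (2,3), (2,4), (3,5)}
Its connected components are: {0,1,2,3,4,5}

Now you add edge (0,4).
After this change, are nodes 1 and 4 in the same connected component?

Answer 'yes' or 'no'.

Answer: yes

Derivation:
Initial components: {0,1,2,3,4,5}
Adding edge (0,4): both already in same component {0,1,2,3,4,5}. No change.
New components: {0,1,2,3,4,5}
Are 1 and 4 in the same component? yes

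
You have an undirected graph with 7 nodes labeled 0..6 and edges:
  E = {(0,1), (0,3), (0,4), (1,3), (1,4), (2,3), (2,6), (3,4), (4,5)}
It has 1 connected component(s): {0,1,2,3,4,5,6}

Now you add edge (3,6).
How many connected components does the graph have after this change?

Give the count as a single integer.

Answer: 1

Derivation:
Initial component count: 1
Add (3,6): endpoints already in same component. Count unchanged: 1.
New component count: 1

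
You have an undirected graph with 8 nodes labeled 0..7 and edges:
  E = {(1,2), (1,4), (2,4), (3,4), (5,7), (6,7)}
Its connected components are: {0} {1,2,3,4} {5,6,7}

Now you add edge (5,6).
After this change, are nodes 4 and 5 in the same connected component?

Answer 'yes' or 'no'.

Answer: no

Derivation:
Initial components: {0} {1,2,3,4} {5,6,7}
Adding edge (5,6): both already in same component {5,6,7}. No change.
New components: {0} {1,2,3,4} {5,6,7}
Are 4 and 5 in the same component? no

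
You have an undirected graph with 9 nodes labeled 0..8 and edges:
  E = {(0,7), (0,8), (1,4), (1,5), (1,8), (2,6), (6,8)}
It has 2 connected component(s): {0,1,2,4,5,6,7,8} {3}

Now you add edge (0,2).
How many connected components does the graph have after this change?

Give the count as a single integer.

Answer: 2

Derivation:
Initial component count: 2
Add (0,2): endpoints already in same component. Count unchanged: 2.
New component count: 2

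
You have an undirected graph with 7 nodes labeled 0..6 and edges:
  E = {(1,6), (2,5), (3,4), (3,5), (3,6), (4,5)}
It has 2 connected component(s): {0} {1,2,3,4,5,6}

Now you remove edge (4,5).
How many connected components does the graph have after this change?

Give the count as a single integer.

Initial component count: 2
Remove (4,5): not a bridge. Count unchanged: 2.
  After removal, components: {0} {1,2,3,4,5,6}
New component count: 2

Answer: 2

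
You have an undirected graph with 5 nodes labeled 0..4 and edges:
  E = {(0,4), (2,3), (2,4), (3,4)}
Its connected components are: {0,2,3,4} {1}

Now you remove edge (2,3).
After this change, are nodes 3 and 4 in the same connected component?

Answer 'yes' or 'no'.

Answer: yes

Derivation:
Initial components: {0,2,3,4} {1}
Removing edge (2,3): not a bridge — component count unchanged at 2.
New components: {0,2,3,4} {1}
Are 3 and 4 in the same component? yes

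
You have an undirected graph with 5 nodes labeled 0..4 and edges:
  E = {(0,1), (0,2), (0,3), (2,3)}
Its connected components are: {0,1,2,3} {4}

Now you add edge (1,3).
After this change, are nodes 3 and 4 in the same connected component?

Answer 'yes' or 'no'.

Initial components: {0,1,2,3} {4}
Adding edge (1,3): both already in same component {0,1,2,3}. No change.
New components: {0,1,2,3} {4}
Are 3 and 4 in the same component? no

Answer: no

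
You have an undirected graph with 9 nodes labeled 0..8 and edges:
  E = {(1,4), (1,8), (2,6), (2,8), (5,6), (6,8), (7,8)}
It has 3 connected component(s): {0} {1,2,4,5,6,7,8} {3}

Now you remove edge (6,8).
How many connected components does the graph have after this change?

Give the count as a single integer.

Initial component count: 3
Remove (6,8): not a bridge. Count unchanged: 3.
  After removal, components: {0} {1,2,4,5,6,7,8} {3}
New component count: 3

Answer: 3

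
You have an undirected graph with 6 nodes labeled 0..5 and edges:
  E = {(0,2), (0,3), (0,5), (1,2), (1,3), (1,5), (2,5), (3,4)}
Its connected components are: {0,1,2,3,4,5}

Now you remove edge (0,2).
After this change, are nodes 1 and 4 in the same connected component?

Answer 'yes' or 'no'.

Answer: yes

Derivation:
Initial components: {0,1,2,3,4,5}
Removing edge (0,2): not a bridge — component count unchanged at 1.
New components: {0,1,2,3,4,5}
Are 1 and 4 in the same component? yes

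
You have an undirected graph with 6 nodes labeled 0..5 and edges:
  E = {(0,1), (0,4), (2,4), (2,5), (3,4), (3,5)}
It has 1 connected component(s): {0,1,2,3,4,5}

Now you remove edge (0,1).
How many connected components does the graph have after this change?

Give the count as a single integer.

Initial component count: 1
Remove (0,1): it was a bridge. Count increases: 1 -> 2.
  After removal, components: {0,2,3,4,5} {1}
New component count: 2

Answer: 2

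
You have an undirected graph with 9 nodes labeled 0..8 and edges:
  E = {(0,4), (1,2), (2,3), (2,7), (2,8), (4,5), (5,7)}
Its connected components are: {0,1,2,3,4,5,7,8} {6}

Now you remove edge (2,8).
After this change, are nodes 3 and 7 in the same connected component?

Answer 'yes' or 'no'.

Answer: yes

Derivation:
Initial components: {0,1,2,3,4,5,7,8} {6}
Removing edge (2,8): it was a bridge — component count 2 -> 3.
New components: {0,1,2,3,4,5,7} {6} {8}
Are 3 and 7 in the same component? yes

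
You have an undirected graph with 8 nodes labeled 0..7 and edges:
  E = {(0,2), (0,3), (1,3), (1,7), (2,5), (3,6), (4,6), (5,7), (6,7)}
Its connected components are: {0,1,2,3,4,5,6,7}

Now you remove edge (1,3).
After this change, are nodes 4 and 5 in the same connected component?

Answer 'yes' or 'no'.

Initial components: {0,1,2,3,4,5,6,7}
Removing edge (1,3): not a bridge — component count unchanged at 1.
New components: {0,1,2,3,4,5,6,7}
Are 4 and 5 in the same component? yes

Answer: yes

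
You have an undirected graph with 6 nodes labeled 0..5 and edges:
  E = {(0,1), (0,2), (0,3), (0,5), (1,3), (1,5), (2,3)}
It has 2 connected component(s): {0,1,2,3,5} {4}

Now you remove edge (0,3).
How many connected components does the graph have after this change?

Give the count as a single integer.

Initial component count: 2
Remove (0,3): not a bridge. Count unchanged: 2.
  After removal, components: {0,1,2,3,5} {4}
New component count: 2

Answer: 2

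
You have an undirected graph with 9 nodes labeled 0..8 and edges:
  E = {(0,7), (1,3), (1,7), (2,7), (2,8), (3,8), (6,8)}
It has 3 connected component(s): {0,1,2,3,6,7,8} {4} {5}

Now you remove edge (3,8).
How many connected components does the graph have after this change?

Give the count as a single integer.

Answer: 3

Derivation:
Initial component count: 3
Remove (3,8): not a bridge. Count unchanged: 3.
  After removal, components: {0,1,2,3,6,7,8} {4} {5}
New component count: 3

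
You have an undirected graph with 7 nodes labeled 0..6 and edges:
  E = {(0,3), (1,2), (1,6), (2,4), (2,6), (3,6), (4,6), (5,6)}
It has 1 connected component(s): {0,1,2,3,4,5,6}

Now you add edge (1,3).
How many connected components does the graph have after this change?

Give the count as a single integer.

Initial component count: 1
Add (1,3): endpoints already in same component. Count unchanged: 1.
New component count: 1

Answer: 1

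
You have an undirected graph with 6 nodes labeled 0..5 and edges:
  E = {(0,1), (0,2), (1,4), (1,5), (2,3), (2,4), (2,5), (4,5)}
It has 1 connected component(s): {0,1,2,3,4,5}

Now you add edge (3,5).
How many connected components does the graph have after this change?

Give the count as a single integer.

Initial component count: 1
Add (3,5): endpoints already in same component. Count unchanged: 1.
New component count: 1

Answer: 1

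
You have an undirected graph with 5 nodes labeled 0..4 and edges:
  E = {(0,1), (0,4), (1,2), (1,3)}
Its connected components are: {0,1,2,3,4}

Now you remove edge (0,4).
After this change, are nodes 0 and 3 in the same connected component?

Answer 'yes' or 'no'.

Answer: yes

Derivation:
Initial components: {0,1,2,3,4}
Removing edge (0,4): it was a bridge — component count 1 -> 2.
New components: {0,1,2,3} {4}
Are 0 and 3 in the same component? yes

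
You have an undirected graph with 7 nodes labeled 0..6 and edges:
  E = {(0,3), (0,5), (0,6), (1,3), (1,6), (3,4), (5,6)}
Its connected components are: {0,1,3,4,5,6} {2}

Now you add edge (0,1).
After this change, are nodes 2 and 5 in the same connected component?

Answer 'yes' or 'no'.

Initial components: {0,1,3,4,5,6} {2}
Adding edge (0,1): both already in same component {0,1,3,4,5,6}. No change.
New components: {0,1,3,4,5,6} {2}
Are 2 and 5 in the same component? no

Answer: no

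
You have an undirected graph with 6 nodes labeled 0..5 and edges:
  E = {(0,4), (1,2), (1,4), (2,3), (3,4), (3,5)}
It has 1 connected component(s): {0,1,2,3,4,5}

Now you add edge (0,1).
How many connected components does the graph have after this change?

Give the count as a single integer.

Answer: 1

Derivation:
Initial component count: 1
Add (0,1): endpoints already in same component. Count unchanged: 1.
New component count: 1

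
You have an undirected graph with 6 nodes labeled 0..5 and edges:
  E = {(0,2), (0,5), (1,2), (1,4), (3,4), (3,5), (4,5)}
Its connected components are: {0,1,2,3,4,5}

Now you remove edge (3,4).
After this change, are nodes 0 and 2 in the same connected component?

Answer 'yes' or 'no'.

Initial components: {0,1,2,3,4,5}
Removing edge (3,4): not a bridge — component count unchanged at 1.
New components: {0,1,2,3,4,5}
Are 0 and 2 in the same component? yes

Answer: yes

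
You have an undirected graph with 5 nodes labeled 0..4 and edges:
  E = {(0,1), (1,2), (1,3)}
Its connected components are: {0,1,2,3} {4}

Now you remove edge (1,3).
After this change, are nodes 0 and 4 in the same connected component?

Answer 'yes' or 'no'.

Initial components: {0,1,2,3} {4}
Removing edge (1,3): it was a bridge — component count 2 -> 3.
New components: {0,1,2} {3} {4}
Are 0 and 4 in the same component? no

Answer: no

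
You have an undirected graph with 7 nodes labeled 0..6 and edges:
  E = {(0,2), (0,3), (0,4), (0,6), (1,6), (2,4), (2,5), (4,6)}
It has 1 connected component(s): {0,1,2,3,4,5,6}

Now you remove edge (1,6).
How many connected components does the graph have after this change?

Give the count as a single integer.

Initial component count: 1
Remove (1,6): it was a bridge. Count increases: 1 -> 2.
  After removal, components: {0,2,3,4,5,6} {1}
New component count: 2

Answer: 2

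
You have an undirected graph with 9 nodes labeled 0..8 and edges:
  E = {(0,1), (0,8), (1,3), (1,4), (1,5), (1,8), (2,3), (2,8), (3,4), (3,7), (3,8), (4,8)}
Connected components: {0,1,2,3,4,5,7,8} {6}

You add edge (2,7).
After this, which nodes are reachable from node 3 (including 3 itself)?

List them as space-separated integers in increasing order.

Answer: 0 1 2 3 4 5 7 8

Derivation:
Before: nodes reachable from 3: {0,1,2,3,4,5,7,8}
Adding (2,7): both endpoints already in same component. Reachability from 3 unchanged.
After: nodes reachable from 3: {0,1,2,3,4,5,7,8}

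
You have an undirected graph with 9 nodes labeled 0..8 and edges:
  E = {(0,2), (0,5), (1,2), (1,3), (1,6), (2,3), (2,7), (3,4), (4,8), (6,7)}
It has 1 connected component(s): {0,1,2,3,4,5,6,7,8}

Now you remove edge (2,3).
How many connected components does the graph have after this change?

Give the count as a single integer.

Answer: 1

Derivation:
Initial component count: 1
Remove (2,3): not a bridge. Count unchanged: 1.
  After removal, components: {0,1,2,3,4,5,6,7,8}
New component count: 1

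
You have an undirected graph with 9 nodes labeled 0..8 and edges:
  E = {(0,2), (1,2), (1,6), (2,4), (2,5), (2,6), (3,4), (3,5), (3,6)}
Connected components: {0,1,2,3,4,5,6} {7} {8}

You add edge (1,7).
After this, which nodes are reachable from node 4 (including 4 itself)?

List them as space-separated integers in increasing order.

Before: nodes reachable from 4: {0,1,2,3,4,5,6}
Adding (1,7): merges 4's component with another. Reachability grows.
After: nodes reachable from 4: {0,1,2,3,4,5,6,7}

Answer: 0 1 2 3 4 5 6 7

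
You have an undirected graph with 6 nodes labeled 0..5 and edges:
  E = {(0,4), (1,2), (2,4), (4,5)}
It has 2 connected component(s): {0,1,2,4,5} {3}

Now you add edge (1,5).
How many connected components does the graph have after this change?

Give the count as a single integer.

Answer: 2

Derivation:
Initial component count: 2
Add (1,5): endpoints already in same component. Count unchanged: 2.
New component count: 2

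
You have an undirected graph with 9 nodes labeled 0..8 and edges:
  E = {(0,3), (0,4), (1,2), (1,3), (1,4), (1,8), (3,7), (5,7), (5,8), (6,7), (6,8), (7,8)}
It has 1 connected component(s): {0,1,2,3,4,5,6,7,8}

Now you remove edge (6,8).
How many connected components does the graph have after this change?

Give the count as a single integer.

Initial component count: 1
Remove (6,8): not a bridge. Count unchanged: 1.
  After removal, components: {0,1,2,3,4,5,6,7,8}
New component count: 1

Answer: 1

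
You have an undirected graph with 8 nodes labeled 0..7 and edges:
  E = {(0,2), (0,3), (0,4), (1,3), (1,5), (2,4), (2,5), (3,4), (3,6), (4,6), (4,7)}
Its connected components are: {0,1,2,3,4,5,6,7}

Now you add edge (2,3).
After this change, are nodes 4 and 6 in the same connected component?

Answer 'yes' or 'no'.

Answer: yes

Derivation:
Initial components: {0,1,2,3,4,5,6,7}
Adding edge (2,3): both already in same component {0,1,2,3,4,5,6,7}. No change.
New components: {0,1,2,3,4,5,6,7}
Are 4 and 6 in the same component? yes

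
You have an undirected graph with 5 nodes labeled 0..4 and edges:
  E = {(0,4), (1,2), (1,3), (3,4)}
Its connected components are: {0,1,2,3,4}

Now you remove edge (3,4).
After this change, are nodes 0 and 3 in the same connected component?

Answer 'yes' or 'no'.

Answer: no

Derivation:
Initial components: {0,1,2,3,4}
Removing edge (3,4): it was a bridge — component count 1 -> 2.
New components: {0,4} {1,2,3}
Are 0 and 3 in the same component? no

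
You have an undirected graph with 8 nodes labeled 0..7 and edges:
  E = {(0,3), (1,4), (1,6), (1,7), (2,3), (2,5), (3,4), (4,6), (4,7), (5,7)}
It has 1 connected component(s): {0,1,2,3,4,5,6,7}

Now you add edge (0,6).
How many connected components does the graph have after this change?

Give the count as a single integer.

Initial component count: 1
Add (0,6): endpoints already in same component. Count unchanged: 1.
New component count: 1

Answer: 1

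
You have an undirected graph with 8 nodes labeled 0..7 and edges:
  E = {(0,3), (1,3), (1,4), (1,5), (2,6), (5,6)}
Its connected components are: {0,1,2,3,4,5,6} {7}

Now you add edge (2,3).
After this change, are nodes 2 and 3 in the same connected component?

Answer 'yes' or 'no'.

Initial components: {0,1,2,3,4,5,6} {7}
Adding edge (2,3): both already in same component {0,1,2,3,4,5,6}. No change.
New components: {0,1,2,3,4,5,6} {7}
Are 2 and 3 in the same component? yes

Answer: yes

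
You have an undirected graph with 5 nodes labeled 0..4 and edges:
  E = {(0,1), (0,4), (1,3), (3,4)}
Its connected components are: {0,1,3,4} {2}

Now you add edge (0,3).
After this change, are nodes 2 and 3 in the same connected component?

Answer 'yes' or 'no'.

Initial components: {0,1,3,4} {2}
Adding edge (0,3): both already in same component {0,1,3,4}. No change.
New components: {0,1,3,4} {2}
Are 2 and 3 in the same component? no

Answer: no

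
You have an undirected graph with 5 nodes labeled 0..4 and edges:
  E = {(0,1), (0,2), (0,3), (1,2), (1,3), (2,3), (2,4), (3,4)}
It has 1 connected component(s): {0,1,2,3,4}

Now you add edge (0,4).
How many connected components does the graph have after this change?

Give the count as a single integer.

Answer: 1

Derivation:
Initial component count: 1
Add (0,4): endpoints already in same component. Count unchanged: 1.
New component count: 1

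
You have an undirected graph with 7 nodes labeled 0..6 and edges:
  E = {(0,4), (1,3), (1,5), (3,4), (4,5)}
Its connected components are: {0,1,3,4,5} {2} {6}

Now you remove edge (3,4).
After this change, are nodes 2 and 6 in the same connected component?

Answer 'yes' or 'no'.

Answer: no

Derivation:
Initial components: {0,1,3,4,5} {2} {6}
Removing edge (3,4): not a bridge — component count unchanged at 3.
New components: {0,1,3,4,5} {2} {6}
Are 2 and 6 in the same component? no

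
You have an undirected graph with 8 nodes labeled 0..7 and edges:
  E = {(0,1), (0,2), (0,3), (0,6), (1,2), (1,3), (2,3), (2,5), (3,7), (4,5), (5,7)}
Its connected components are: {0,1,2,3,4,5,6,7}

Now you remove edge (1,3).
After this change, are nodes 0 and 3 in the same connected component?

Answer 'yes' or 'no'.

Answer: yes

Derivation:
Initial components: {0,1,2,3,4,5,6,7}
Removing edge (1,3): not a bridge — component count unchanged at 1.
New components: {0,1,2,3,4,5,6,7}
Are 0 and 3 in the same component? yes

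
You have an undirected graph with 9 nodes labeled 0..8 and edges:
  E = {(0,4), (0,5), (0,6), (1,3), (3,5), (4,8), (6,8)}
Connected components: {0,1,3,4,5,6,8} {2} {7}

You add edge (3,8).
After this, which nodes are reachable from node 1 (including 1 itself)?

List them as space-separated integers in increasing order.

Answer: 0 1 3 4 5 6 8

Derivation:
Before: nodes reachable from 1: {0,1,3,4,5,6,8}
Adding (3,8): both endpoints already in same component. Reachability from 1 unchanged.
After: nodes reachable from 1: {0,1,3,4,5,6,8}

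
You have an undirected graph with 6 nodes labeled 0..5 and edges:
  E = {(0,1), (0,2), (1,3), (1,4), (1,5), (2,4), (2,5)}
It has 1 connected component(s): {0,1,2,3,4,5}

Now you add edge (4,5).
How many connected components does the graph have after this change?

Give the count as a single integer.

Initial component count: 1
Add (4,5): endpoints already in same component. Count unchanged: 1.
New component count: 1

Answer: 1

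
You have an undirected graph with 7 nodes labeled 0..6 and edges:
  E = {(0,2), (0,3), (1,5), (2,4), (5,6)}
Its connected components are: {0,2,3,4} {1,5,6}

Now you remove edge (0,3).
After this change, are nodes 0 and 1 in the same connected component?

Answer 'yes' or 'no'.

Initial components: {0,2,3,4} {1,5,6}
Removing edge (0,3): it was a bridge — component count 2 -> 3.
New components: {0,2,4} {1,5,6} {3}
Are 0 and 1 in the same component? no

Answer: no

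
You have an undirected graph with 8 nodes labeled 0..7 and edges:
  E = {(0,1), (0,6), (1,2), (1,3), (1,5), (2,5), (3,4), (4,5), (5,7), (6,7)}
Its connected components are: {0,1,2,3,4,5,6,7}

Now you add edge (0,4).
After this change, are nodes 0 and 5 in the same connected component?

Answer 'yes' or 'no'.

Answer: yes

Derivation:
Initial components: {0,1,2,3,4,5,6,7}
Adding edge (0,4): both already in same component {0,1,2,3,4,5,6,7}. No change.
New components: {0,1,2,3,4,5,6,7}
Are 0 and 5 in the same component? yes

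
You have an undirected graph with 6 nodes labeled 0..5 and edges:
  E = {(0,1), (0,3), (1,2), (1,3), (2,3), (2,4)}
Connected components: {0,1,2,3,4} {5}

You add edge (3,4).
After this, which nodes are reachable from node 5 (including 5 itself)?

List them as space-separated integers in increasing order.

Answer: 5

Derivation:
Before: nodes reachable from 5: {5}
Adding (3,4): both endpoints already in same component. Reachability from 5 unchanged.
After: nodes reachable from 5: {5}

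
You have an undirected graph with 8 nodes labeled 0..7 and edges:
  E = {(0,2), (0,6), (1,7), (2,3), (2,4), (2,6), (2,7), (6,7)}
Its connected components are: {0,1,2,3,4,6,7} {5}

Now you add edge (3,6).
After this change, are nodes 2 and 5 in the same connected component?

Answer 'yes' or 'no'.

Answer: no

Derivation:
Initial components: {0,1,2,3,4,6,7} {5}
Adding edge (3,6): both already in same component {0,1,2,3,4,6,7}. No change.
New components: {0,1,2,3,4,6,7} {5}
Are 2 and 5 in the same component? no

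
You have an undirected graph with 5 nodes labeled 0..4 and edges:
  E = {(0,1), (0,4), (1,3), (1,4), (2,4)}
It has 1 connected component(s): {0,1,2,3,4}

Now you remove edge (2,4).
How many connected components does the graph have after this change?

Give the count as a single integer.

Initial component count: 1
Remove (2,4): it was a bridge. Count increases: 1 -> 2.
  After removal, components: {0,1,3,4} {2}
New component count: 2

Answer: 2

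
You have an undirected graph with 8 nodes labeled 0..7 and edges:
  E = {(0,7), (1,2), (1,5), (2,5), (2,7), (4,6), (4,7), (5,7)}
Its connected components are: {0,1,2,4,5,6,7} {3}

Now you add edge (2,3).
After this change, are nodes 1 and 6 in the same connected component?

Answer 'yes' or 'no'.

Answer: yes

Derivation:
Initial components: {0,1,2,4,5,6,7} {3}
Adding edge (2,3): merges {0,1,2,4,5,6,7} and {3}.
New components: {0,1,2,3,4,5,6,7}
Are 1 and 6 in the same component? yes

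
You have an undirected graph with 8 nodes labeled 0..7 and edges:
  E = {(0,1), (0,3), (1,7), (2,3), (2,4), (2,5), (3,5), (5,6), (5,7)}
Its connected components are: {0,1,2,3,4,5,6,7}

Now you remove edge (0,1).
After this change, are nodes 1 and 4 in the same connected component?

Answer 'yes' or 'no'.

Initial components: {0,1,2,3,4,5,6,7}
Removing edge (0,1): not a bridge — component count unchanged at 1.
New components: {0,1,2,3,4,5,6,7}
Are 1 and 4 in the same component? yes

Answer: yes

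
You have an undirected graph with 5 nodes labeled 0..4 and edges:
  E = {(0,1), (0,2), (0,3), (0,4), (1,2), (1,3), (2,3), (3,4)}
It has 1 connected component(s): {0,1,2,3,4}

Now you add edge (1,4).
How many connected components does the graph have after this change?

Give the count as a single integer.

Initial component count: 1
Add (1,4): endpoints already in same component. Count unchanged: 1.
New component count: 1

Answer: 1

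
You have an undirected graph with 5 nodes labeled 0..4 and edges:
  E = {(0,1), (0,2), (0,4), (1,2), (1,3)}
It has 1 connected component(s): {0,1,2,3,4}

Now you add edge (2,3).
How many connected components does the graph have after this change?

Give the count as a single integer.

Answer: 1

Derivation:
Initial component count: 1
Add (2,3): endpoints already in same component. Count unchanged: 1.
New component count: 1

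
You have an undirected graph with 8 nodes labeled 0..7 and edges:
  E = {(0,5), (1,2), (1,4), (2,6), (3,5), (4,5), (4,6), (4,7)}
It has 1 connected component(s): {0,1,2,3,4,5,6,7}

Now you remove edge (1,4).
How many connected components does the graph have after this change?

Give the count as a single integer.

Answer: 1

Derivation:
Initial component count: 1
Remove (1,4): not a bridge. Count unchanged: 1.
  After removal, components: {0,1,2,3,4,5,6,7}
New component count: 1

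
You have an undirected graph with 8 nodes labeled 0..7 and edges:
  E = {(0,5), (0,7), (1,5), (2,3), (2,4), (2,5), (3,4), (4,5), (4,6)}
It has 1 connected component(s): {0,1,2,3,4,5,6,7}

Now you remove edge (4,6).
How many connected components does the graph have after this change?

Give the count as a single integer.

Initial component count: 1
Remove (4,6): it was a bridge. Count increases: 1 -> 2.
  After removal, components: {0,1,2,3,4,5,7} {6}
New component count: 2

Answer: 2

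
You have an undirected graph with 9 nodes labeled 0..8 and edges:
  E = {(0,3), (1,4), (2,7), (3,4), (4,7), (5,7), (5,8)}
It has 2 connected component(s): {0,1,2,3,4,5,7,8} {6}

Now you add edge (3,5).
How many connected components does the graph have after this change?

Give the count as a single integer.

Answer: 2

Derivation:
Initial component count: 2
Add (3,5): endpoints already in same component. Count unchanged: 2.
New component count: 2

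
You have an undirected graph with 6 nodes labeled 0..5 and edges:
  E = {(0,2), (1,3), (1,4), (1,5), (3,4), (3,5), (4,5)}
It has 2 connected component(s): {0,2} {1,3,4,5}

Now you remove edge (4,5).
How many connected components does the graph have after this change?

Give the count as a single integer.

Initial component count: 2
Remove (4,5): not a bridge. Count unchanged: 2.
  After removal, components: {0,2} {1,3,4,5}
New component count: 2

Answer: 2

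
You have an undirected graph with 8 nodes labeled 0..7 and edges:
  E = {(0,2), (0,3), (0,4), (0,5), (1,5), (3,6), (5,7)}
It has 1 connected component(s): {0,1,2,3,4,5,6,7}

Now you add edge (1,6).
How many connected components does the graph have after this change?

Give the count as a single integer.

Answer: 1

Derivation:
Initial component count: 1
Add (1,6): endpoints already in same component. Count unchanged: 1.
New component count: 1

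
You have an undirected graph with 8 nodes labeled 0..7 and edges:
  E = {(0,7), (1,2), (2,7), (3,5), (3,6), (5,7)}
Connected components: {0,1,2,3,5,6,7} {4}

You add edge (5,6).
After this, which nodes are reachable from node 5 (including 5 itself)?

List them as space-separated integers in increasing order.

Answer: 0 1 2 3 5 6 7

Derivation:
Before: nodes reachable from 5: {0,1,2,3,5,6,7}
Adding (5,6): both endpoints already in same component. Reachability from 5 unchanged.
After: nodes reachable from 5: {0,1,2,3,5,6,7}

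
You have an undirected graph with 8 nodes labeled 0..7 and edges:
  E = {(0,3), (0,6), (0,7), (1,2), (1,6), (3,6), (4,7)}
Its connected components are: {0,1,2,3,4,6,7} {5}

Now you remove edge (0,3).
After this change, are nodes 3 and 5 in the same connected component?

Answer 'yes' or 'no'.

Initial components: {0,1,2,3,4,6,7} {5}
Removing edge (0,3): not a bridge — component count unchanged at 2.
New components: {0,1,2,3,4,6,7} {5}
Are 3 and 5 in the same component? no

Answer: no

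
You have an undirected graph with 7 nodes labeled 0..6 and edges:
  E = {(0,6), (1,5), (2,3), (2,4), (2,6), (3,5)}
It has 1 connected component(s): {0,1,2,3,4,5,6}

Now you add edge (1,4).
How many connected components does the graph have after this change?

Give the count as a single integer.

Initial component count: 1
Add (1,4): endpoints already in same component. Count unchanged: 1.
New component count: 1

Answer: 1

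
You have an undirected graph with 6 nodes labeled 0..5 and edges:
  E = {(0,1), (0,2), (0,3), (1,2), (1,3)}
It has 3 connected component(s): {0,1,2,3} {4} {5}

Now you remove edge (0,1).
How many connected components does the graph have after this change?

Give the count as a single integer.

Answer: 3

Derivation:
Initial component count: 3
Remove (0,1): not a bridge. Count unchanged: 3.
  After removal, components: {0,1,2,3} {4} {5}
New component count: 3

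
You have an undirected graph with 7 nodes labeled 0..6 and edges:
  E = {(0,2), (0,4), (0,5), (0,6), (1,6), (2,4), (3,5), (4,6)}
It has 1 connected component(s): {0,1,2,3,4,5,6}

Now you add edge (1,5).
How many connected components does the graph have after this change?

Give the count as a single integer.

Answer: 1

Derivation:
Initial component count: 1
Add (1,5): endpoints already in same component. Count unchanged: 1.
New component count: 1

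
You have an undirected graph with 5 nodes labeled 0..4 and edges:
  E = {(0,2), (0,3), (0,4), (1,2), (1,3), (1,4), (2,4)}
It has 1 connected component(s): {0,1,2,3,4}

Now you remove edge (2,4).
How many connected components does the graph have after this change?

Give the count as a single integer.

Answer: 1

Derivation:
Initial component count: 1
Remove (2,4): not a bridge. Count unchanged: 1.
  After removal, components: {0,1,2,3,4}
New component count: 1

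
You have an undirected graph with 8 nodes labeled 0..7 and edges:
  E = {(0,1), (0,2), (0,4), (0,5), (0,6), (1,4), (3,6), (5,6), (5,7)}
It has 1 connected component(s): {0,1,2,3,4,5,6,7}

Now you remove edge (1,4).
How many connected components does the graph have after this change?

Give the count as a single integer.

Initial component count: 1
Remove (1,4): not a bridge. Count unchanged: 1.
  After removal, components: {0,1,2,3,4,5,6,7}
New component count: 1

Answer: 1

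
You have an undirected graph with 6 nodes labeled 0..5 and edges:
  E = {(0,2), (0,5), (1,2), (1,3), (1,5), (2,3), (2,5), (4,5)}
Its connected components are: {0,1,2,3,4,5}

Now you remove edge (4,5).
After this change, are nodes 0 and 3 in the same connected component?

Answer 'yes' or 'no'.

Initial components: {0,1,2,3,4,5}
Removing edge (4,5): it was a bridge — component count 1 -> 2.
New components: {0,1,2,3,5} {4}
Are 0 and 3 in the same component? yes

Answer: yes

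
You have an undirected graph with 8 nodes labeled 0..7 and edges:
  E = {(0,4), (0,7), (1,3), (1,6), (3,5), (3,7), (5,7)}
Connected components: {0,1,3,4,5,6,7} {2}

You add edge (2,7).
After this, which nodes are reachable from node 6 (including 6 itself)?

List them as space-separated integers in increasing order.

Before: nodes reachable from 6: {0,1,3,4,5,6,7}
Adding (2,7): merges 6's component with another. Reachability grows.
After: nodes reachable from 6: {0,1,2,3,4,5,6,7}

Answer: 0 1 2 3 4 5 6 7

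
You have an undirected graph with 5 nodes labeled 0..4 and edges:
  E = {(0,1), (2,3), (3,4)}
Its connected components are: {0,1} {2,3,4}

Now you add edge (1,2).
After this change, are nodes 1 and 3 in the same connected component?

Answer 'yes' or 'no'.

Answer: yes

Derivation:
Initial components: {0,1} {2,3,4}
Adding edge (1,2): merges {0,1} and {2,3,4}.
New components: {0,1,2,3,4}
Are 1 and 3 in the same component? yes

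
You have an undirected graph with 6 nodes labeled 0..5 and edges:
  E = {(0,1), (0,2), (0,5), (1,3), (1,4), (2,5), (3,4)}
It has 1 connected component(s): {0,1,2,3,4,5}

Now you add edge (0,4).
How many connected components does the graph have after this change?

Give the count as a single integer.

Initial component count: 1
Add (0,4): endpoints already in same component. Count unchanged: 1.
New component count: 1

Answer: 1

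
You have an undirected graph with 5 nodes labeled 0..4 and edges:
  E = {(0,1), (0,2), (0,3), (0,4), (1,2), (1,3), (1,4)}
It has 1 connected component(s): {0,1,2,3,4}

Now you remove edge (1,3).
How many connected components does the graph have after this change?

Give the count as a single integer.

Initial component count: 1
Remove (1,3): not a bridge. Count unchanged: 1.
  After removal, components: {0,1,2,3,4}
New component count: 1

Answer: 1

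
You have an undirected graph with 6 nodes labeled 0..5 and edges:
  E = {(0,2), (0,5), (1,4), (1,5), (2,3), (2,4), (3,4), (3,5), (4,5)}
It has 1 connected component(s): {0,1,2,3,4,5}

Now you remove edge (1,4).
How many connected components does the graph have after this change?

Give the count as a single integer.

Initial component count: 1
Remove (1,4): not a bridge. Count unchanged: 1.
  After removal, components: {0,1,2,3,4,5}
New component count: 1

Answer: 1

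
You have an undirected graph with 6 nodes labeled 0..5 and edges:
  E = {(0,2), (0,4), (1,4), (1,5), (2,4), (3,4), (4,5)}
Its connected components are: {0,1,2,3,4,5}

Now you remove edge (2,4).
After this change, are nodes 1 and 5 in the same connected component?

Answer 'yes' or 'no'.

Answer: yes

Derivation:
Initial components: {0,1,2,3,4,5}
Removing edge (2,4): not a bridge — component count unchanged at 1.
New components: {0,1,2,3,4,5}
Are 1 and 5 in the same component? yes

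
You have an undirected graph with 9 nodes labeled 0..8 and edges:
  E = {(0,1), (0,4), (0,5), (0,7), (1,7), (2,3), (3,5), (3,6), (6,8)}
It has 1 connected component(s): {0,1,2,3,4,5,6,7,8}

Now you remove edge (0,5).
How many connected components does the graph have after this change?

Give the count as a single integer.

Initial component count: 1
Remove (0,5): it was a bridge. Count increases: 1 -> 2.
  After removal, components: {0,1,4,7} {2,3,5,6,8}
New component count: 2

Answer: 2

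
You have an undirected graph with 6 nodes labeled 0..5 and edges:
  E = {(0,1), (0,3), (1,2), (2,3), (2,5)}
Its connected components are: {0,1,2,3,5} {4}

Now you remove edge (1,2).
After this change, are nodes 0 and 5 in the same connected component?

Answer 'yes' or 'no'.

Answer: yes

Derivation:
Initial components: {0,1,2,3,5} {4}
Removing edge (1,2): not a bridge — component count unchanged at 2.
New components: {0,1,2,3,5} {4}
Are 0 and 5 in the same component? yes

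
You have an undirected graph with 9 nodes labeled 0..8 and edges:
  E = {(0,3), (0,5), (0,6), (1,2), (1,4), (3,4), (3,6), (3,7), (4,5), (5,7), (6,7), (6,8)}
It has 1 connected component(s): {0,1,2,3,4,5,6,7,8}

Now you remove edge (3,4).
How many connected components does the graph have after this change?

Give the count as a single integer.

Answer: 1

Derivation:
Initial component count: 1
Remove (3,4): not a bridge. Count unchanged: 1.
  After removal, components: {0,1,2,3,4,5,6,7,8}
New component count: 1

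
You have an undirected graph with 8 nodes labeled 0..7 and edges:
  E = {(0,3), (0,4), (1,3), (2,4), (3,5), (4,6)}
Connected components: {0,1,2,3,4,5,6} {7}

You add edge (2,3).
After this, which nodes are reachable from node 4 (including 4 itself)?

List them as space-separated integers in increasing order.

Before: nodes reachable from 4: {0,1,2,3,4,5,6}
Adding (2,3): both endpoints already in same component. Reachability from 4 unchanged.
After: nodes reachable from 4: {0,1,2,3,4,5,6}

Answer: 0 1 2 3 4 5 6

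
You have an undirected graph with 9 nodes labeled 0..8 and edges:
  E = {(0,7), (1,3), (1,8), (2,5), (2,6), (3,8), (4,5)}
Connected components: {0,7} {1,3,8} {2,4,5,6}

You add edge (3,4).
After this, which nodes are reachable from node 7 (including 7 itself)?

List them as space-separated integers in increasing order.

Answer: 0 7

Derivation:
Before: nodes reachable from 7: {0,7}
Adding (3,4): merges two components, but neither contains 7. Reachability from 7 unchanged.
After: nodes reachable from 7: {0,7}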